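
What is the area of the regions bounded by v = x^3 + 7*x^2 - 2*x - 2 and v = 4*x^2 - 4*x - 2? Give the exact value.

1/2

Set the curves equal: x^3 + 7*x^2 - 2*x - 2 = 4*x^2 - 4*x - 2, so x^3 + 3*x^2 + 2*x = 0, which factors as x*(x + 1)*(x + 2) = 0. The curves meet at x = -2, -1, 0.
On [-2, -1], v = x^3 + 7*x^2 - 2*x - 2 is on top; that piece has area ∫[-2,-1] (x^3 + 3*x^2 + 2*x) dx = 1/4.
On [-1, 0], v = 4*x^2 - 4*x - 2 is on top; that piece has area ∫[-1,0] (-(x^3 + 3*x^2 + 2*x)) dx = 1/4.
Total enclosed area = 1/4 + 1/4 = 1/2.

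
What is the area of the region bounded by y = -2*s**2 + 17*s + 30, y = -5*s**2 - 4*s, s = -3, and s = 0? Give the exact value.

59/2

The difference (-2*s**2 + 17*s + 30) - (-5*s**2 - 4*s) = 3*s**2 + 21*s + 30 changes sign at s = -2 inside [-3, 0], so split the integral there.
∫[-3,-2] (3*s**2 + 21*s + 30) ds = -7/2; the area of that piece is 7/2.
∫[-2,0] (3*s**2 + 21*s + 30) ds = 26.
Total area = 7/2 + 26 = 59/2.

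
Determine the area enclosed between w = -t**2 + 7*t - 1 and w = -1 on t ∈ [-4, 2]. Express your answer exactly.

266/3

The difference (-t**2 + 7*t - 1) - (-1) = -t**2 + 7*t changes sign at t = 0 inside [-4, 2], so split the integral there.
∫[-4,0] (-t**2 + 7*t) dt = -232/3; the area of that piece is 232/3.
∫[0,2] (-t**2 + 7*t) dt = 34/3.
Total area = 232/3 + 34/3 = 266/3.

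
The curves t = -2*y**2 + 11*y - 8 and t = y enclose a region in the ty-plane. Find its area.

Both boundary curves give t as a function of y, so integrate with respect to y. Setting them equal: -2*y**2 + 10*y - 8 = 0, i.e. -2*(y - 4)*(y - 1) = 0, so they meet at y = 1, 4.
For y in [1, 4], t = -2*y**2 + 11*y - 8 is on the right; area = ∫[1,4] (-2*y**2 + 10*y - 8) dy = 9.

9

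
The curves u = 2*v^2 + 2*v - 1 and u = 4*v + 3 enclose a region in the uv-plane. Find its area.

9

Both boundary curves give u as a function of v, so integrate with respect to v. Setting them equal: 2*v^2 - 2*v - 4 = 0, i.e. 2*(v - 2)*(v + 1) = 0, so they meet at v = -1, 2.
For v in [-1, 2], u = 2*v^2 + 2*v - 1 is on the left; area = ∫[-1,2] (-(2*v^2 - 2*v - 4)) dv = 9.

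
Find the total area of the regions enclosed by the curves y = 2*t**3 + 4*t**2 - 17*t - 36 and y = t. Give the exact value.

Set the curves equal: 2*t**3 + 4*t**2 - 17*t - 36 = t, so 2*t**3 + 4*t**2 - 18*t - 36 = 0, which factors as 2*(t - 3)*(t + 2)*(t + 3) = 0. The curves meet at t = -3, -2, 3.
On [-3, -2], y = 2*t**3 + 4*t**2 - 17*t - 36 is on top; that piece has area ∫[-3,-2] (2*t**3 + 4*t**2 - 18*t - 36) dt = 11/6.
On [-2, 3], y = t is on top; that piece has area ∫[-2,3] (-(2*t**3 + 4*t**2 - 18*t - 36)) dt = 875/6.
Total enclosed area = 11/6 + 875/6 = 443/3.

443/3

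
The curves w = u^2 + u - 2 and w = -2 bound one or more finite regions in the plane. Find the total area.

1/6

Set the curves equal: u^2 + u - 2 = -2, so u^2 + u = 0, which factors as u*(u + 1) = 0. The curves meet at u = -1, 0.
On [-1, 0], w = -2 is on top; that piece has area ∫[-1,0] (-(u^2 + u)) du = 1/6.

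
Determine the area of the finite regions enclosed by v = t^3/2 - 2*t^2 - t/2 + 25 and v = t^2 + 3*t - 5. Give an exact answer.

517/4

Set the curves equal: t^3/2 - 2*t^2 - t/2 + 25 = t^2 + 3*t - 5, so t^3/2 - 3*t^2 - 7*t/2 + 30 = 0, which factors as (t - 5)*(t - 4)*(t + 3)/2 = 0. The curves meet at t = -3, 4, 5.
On [-3, 4], v = t^3/2 - 2*t^2 - t/2 + 25 is on top; that piece has area ∫[-3,4] (t^3/2 - 3*t^2 - 7*t/2 + 30) dt = 1029/8.
On [4, 5], v = t^2 + 3*t - 5 is on top; that piece has area ∫[4,5] (-(t^3/2 - 3*t^2 - 7*t/2 + 30)) dt = 5/8.
Total enclosed area = 1029/8 + 5/8 = 517/4.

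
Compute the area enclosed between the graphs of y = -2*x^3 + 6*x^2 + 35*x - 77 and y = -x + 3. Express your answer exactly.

999/2

Set the curves equal: -2*x^3 + 6*x^2 + 35*x - 77 = -x + 3, so -2*x^3 + 6*x^2 + 36*x - 80 = 0, which factors as -2*(x - 5)*(x - 2)*(x + 4) = 0. The curves meet at x = -4, 2, 5.
On [-4, 2], y = -x + 3 is on top; that piece has area ∫[-4,2] (-(-2*x^3 + 6*x^2 + 36*x - 80)) dx = 432.
On [2, 5], y = -2*x^3 + 6*x^2 + 35*x - 77 is on top; that piece has area ∫[2,5] (-2*x^3 + 6*x^2 + 36*x - 80) dx = 135/2.
Total enclosed area = 432 + 135/2 = 999/2.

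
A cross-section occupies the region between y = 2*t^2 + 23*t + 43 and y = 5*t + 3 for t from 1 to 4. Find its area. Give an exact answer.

On [1, 4], (2*t^2 + 23*t + 43) - (5*t + 3) = 2*t^2 + 18*t + 40 is ≥ 0 throughout, so the area is a single integral of |2*t^2 + 18*t + 40|.
∫[1,4] (2*t^2 + 18*t + 40) dt = 297.

297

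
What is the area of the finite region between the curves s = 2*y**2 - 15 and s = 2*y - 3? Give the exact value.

Both boundary curves give s as a function of y, so integrate with respect to y. Setting them equal: 2*y**2 - 2*y - 12 = 0, i.e. 2*(y - 3)*(y + 2) = 0, so they meet at y = -2, 3.
For y in [-2, 3], s = 2*y**2 - 15 is on the left; area = ∫[-2,3] (-(2*y**2 - 2*y - 12)) dy = 125/3.

125/3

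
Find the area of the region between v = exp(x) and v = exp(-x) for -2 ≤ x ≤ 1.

-4 + exp(-2) + exp(-1) + exp(1) + exp(2)

The difference (exp(x)) - (exp(-x)) = exp(x) - exp(-x) changes sign at x = 0 inside [-2, 1], so split the integral there.
∫[-2,0] (exp(x) - exp(-x)) dx = -exp(2) - exp(-2) + 2; the area of that piece is -2 + exp(-2) + exp(2).
∫[0,1] (exp(x) - exp(-x)) dx = -2 + exp(-1) + exp(1).
Total area = (-2 + exp(-2) + exp(2)) + (-2 + exp(-1) + exp(1)) = -4 + exp(-2) + exp(-1) + exp(1) + exp(2).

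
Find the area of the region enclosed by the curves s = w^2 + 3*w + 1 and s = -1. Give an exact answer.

1/6

Both boundary curves give s as a function of w, so integrate with respect to w. Setting them equal: w^2 + 3*w + 2 = 0, i.e. (w + 1)*(w + 2) = 0, so they meet at w = -2, -1.
For w in [-2, -1], s = w^2 + 3*w + 1 is on the left; area = ∫[-2,-1] (-(w^2 + 3*w + 2)) dw = 1/6.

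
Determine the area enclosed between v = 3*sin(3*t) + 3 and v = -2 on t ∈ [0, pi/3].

On [0, pi/3], (3*sin(3*t) + 3) - (-2) = 3*sin(3*t) + 5 is ≥ 0 throughout, so the area is a single integral of |3*sin(3*t) + 5|.
∫[0,pi/3] (3*sin(3*t) + 5) dt = 2 + 5*pi/3.

2 + 5*pi/3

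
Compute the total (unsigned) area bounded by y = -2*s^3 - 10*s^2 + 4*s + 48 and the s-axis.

The curve meets the s-axis where -2*s^3 - 10*s^2 + 4*s + 48 = 0, i.e. -2*(s - 2)*(s + 3)*(s + 4) = 0, at s = -4, -3, 2.
On [-4, -3] the curve lies below the axis; ∫[-4,-3] (-2*s^3 - 10*s^2 + 4*s + 48) ds = -11/6, giving area 11/6.
On [-3, 2] the curve lies above the axis; ∫[-3,2] (-2*s^3 - 10*s^2 + 4*s + 48) ds = 875/6, giving area 875/6.
Total area = 11/6 + 875/6 = 443/3.

443/3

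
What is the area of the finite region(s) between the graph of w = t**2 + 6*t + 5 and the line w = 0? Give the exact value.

32/3

The curve meets the t-axis where t**2 + 6*t + 5 = 0, i.e. (t + 1)*(t + 5) = 0, at t = -5, -1.
On [-5, -1] the curve lies below the axis; ∫[-5,-1] (t**2 + 6*t + 5) dt = -32/3, giving area 32/3.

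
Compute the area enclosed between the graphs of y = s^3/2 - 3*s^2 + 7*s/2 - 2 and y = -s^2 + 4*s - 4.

Set the curves equal: s^3/2 - 3*s^2 + 7*s/2 - 2 = -s^2 + 4*s - 4, so s^3/2 - 2*s^2 - s/2 + 2 = 0, which factors as (s - 4)*(s - 1)*(s + 1)/2 = 0. The curves meet at s = -1, 1, 4.
On [-1, 1], y = s^3/2 - 3*s^2 + 7*s/2 - 2 is on top; that piece has area ∫[-1,1] (s^3/2 - 2*s^2 - s/2 + 2) ds = 8/3.
On [1, 4], y = -s^2 + 4*s - 4 is on top; that piece has area ∫[1,4] (-(s^3/2 - 2*s^2 - s/2 + 2)) ds = 63/8.
Total enclosed area = 8/3 + 63/8 = 253/24.

253/24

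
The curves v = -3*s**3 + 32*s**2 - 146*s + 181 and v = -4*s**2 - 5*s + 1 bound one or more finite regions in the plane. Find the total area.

Set the curves equal: -3*s**3 + 32*s**2 - 146*s + 181 = -4*s**2 - 5*s + 1, so -3*s**3 + 36*s**2 - 141*s + 180 = 0, which factors as -3*(s - 5)*(s - 4)*(s - 3) = 0. The curves meet at s = 3, 4, 5.
On [3, 4], v = -4*s**2 - 5*s + 1 is on top; that piece has area ∫[3,4] (-(-3*s**3 + 36*s**2 - 141*s + 180)) ds = 3/4.
On [4, 5], v = -3*s**3 + 32*s**2 - 146*s + 181 is on top; that piece has area ∫[4,5] (-3*s**3 + 36*s**2 - 141*s + 180) ds = 3/4.
Total enclosed area = 3/4 + 3/4 = 3/2.

3/2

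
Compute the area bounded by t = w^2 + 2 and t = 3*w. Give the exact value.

Both boundary curves give t as a function of w, so integrate with respect to w. Setting them equal: w^2 - 3*w + 2 = 0, i.e. (w - 2)*(w - 1) = 0, so they meet at w = 1, 2.
For w in [1, 2], t = w^2 + 2 is on the left; area = ∫[1,2] (-(w^2 - 3*w + 2)) dw = 1/6.

1/6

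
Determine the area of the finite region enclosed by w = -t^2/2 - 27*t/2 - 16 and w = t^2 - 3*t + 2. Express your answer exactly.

Set the curves equal: -t^2/2 - 27*t/2 - 16 = t^2 - 3*t + 2, so -3*t^2/2 - 21*t/2 - 18 = 0, which factors as -3*(t + 3)*(t + 4)/2 = 0. The curves meet at t = -4, -3.
On [-4, -3], w = -t^2/2 - 27*t/2 - 16 is on top; that piece has area ∫[-4,-3] (-3*t^2/2 - 21*t/2 - 18) dt = 1/4.

1/4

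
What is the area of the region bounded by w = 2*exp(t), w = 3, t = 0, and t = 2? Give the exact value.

-10 - 6*log(2) + 6*log(3) + 2*exp(2)

The difference (2*exp(t)) - (3) = 2*exp(t) - 3 changes sign at t = log(3/2) inside [0, 2], so split the integral there.
∫[0,log(3/2)] (2*exp(t) - 3) dt = log(8/27) + 1; the area of that piece is -1 + log(27/8).
∫[log(3/2),2] (2*exp(t) - 3) dt = -9 - 3*log(2) + 3*log(3) + 2*exp(2).
Total area = (-1 + log(27/8)) + (-9 - 3*log(2) + 3*log(3) + 2*exp(2)) = -10 - 6*log(2) + 6*log(3) + 2*exp(2).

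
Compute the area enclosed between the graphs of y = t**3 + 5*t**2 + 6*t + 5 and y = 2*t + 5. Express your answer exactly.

Set the curves equal: t**3 + 5*t**2 + 6*t + 5 = 2*t + 5, so t**3 + 5*t**2 + 4*t = 0, which factors as t*(t + 1)*(t + 4) = 0. The curves meet at t = -4, -1, 0.
On [-4, -1], y = t**3 + 5*t**2 + 6*t + 5 is on top; that piece has area ∫[-4,-1] (t**3 + 5*t**2 + 4*t) dt = 45/4.
On [-1, 0], y = 2*t + 5 is on top; that piece has area ∫[-1,0] (-(t**3 + 5*t**2 + 4*t)) dt = 7/12.
Total enclosed area = 45/4 + 7/12 = 71/6.

71/6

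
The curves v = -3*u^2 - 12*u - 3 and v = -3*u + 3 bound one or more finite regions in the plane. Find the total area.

1/2

Set the curves equal: -3*u^2 - 12*u - 3 = -3*u + 3, so -3*u^2 - 9*u - 6 = 0, which factors as -3*(u + 1)*(u + 2) = 0. The curves meet at u = -2, -1.
On [-2, -1], v = -3*u^2 - 12*u - 3 is on top; that piece has area ∫[-2,-1] (-3*u^2 - 9*u - 6) du = 1/2.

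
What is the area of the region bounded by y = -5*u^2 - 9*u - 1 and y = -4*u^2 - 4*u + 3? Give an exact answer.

Set the curves equal: -5*u^2 - 9*u - 1 = -4*u^2 - 4*u + 3, so -u^2 - 5*u - 4 = 0, which factors as -(u + 1)*(u + 4) = 0. The curves meet at u = -4, -1.
On [-4, -1], y = -5*u^2 - 9*u - 1 is on top; that piece has area ∫[-4,-1] (-u^2 - 5*u - 4) du = 9/2.

9/2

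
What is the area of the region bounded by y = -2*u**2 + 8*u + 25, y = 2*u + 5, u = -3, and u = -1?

14

The difference (-2*u**2 + 8*u + 25) - (2*u + 5) = -2*u**2 + 6*u + 20 changes sign at u = -2 inside [-3, -1], so split the integral there.
∫[-3,-2] (-2*u**2 + 6*u + 20) du = -23/3; the area of that piece is 23/3.
∫[-2,-1] (-2*u**2 + 6*u + 20) du = 19/3.
Total area = 23/3 + 19/3 = 14.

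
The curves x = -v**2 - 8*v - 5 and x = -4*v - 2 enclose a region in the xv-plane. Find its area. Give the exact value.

4/3

Both boundary curves give x as a function of v, so integrate with respect to v. Setting them equal: -v**2 - 4*v - 3 = 0, i.e. -(v + 1)*(v + 3) = 0, so they meet at v = -3, -1.
For v in [-3, -1], x = -v**2 - 8*v - 5 is on the right; area = ∫[-3,-1] (-v**2 - 4*v - 3) dv = 4/3.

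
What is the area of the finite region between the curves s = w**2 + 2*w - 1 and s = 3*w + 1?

Both boundary curves give s as a function of w, so integrate with respect to w. Setting them equal: w**2 - w - 2 = 0, i.e. (w - 2)*(w + 1) = 0, so they meet at w = -1, 2.
For w in [-1, 2], s = w**2 + 2*w - 1 is on the left; area = ∫[-1,2] (-(w**2 - w - 2)) dw = 9/2.

9/2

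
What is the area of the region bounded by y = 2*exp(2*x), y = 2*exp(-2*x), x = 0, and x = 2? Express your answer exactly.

-2 + exp(-4) + exp(4)

On [0, 2], (2*exp(2*x)) - (2*exp(-2*x)) = 2*exp(2*x) - 2*exp(-2*x) is ≥ 0 throughout, so the area is a single integral of |2*exp(2*x) - 2*exp(-2*x)|.
∫[0,2] (2*exp(2*x) - 2*exp(-2*x)) dx = -2 + exp(-4) + exp(4).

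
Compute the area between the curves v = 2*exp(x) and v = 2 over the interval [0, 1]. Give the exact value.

On [0, 1], (2*exp(x)) - (2) = 2*exp(x) - 2 is ≥ 0 throughout, so the area is a single integral of |2*exp(x) - 2|.
∫[0,1] (2*exp(x) - 2) dx = -4 + 2*exp(1).

-4 + 2*exp(1)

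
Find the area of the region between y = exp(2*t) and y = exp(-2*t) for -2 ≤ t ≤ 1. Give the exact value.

-2 + exp(-4)/2 + exp(-2)/2 + exp(2)/2 + exp(4)/2

The difference (exp(2*t)) - (exp(-2*t)) = exp(2*t) - exp(-2*t) changes sign at t = 0 inside [-2, 1], so split the integral there.
∫[-2,0] (exp(2*t) - exp(-2*t)) dt = -exp(4)/2 - exp(-4)/2 + 1; the area of that piece is -1 + exp(-4)/2 + exp(4)/2.
∫[0,1] (exp(2*t) - exp(-2*t)) dt = -1 + exp(-2)/2 + exp(2)/2.
Total area = (-1 + exp(-4)/2 + exp(4)/2) + (-1 + exp(-2)/2 + exp(2)/2) = -2 + exp(-4)/2 + exp(-2)/2 + exp(2)/2 + exp(4)/2.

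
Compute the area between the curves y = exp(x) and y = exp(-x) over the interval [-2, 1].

-4 + exp(-2) + exp(-1) + exp(1) + exp(2)

The difference (exp(x)) - (exp(-x)) = exp(x) - exp(-x) changes sign at x = 0 inside [-2, 1], so split the integral there.
∫[-2,0] (exp(x) - exp(-x)) dx = -exp(2) - exp(-2) + 2; the area of that piece is -2 + exp(-2) + exp(2).
∫[0,1] (exp(x) - exp(-x)) dx = -2 + exp(-1) + exp(1).
Total area = (-2 + exp(-2) + exp(2)) + (-2 + exp(-1) + exp(1)) = -4 + exp(-2) + exp(-1) + exp(1) + exp(2).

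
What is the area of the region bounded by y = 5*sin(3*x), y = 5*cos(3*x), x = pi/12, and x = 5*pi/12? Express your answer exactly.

On [pi/12, 5*pi/12], (5*sin(3*x)) - (5*cos(3*x)) = 5*sin(3*x) - 5*cos(3*x) is ≥ 0 throughout, so the area is a single integral of |5*sin(3*x) - 5*cos(3*x)|.
∫[pi/12,5*pi/12] (5*sin(3*x) - 5*cos(3*x)) dx = 10*sqrt(2)/3.

10*sqrt(2)/3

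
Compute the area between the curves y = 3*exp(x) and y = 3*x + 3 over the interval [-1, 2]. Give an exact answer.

On [-1, 2], (3*exp(x)) - (3*x + 3) = -3*x + 3*exp(x) - 3 is ≥ 0 throughout, so the area is a single integral of |-3*x + 3*exp(x) - 3|.
∫[-1,2] (-3*x + 3*exp(x) - 3) dx = -27/2 - 3*exp(-1) + 3*exp(2).

-27/2 - 3*exp(-1) + 3*exp(2)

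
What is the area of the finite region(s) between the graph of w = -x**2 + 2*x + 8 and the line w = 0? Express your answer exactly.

36

The curve meets the x-axis where -x**2 + 2*x + 8 = 0, i.e. -(x - 4)*(x + 2) = 0, at x = -2, 4.
On [-2, 4] the curve lies above the axis; ∫[-2,4] (-x**2 + 2*x + 8) dx = 36, giving area 36.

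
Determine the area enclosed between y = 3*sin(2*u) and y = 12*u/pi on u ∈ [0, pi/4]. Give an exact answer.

On [0, pi/4], (3*sin(2*u)) - (12*u/pi) = -12*u/pi + 3*sin(2*u) is ≥ 0 throughout, so the area is a single integral of |-12*u/pi + 3*sin(2*u)|.
∫[0,pi/4] (-12*u/pi + 3*sin(2*u)) du = 3/2 - 3*pi/8.

3/2 - 3*pi/8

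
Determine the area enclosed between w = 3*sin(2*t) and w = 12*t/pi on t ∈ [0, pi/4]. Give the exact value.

On [0, pi/4], (3*sin(2*t)) - (12*t/pi) = -12*t/pi + 3*sin(2*t) is ≥ 0 throughout, so the area is a single integral of |-12*t/pi + 3*sin(2*t)|.
∫[0,pi/4] (-12*t/pi + 3*sin(2*t)) dt = 3/2 - 3*pi/8.

3/2 - 3*pi/8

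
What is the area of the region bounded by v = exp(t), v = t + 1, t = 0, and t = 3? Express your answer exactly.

On [0, 3], (exp(t)) - (t + 1) = -t + exp(t) - 1 is ≥ 0 throughout, so the area is a single integral of |-t + exp(t) - 1|.
∫[0,3] (-t + exp(t) - 1) dt = -17/2 + exp(3).

-17/2 + exp(3)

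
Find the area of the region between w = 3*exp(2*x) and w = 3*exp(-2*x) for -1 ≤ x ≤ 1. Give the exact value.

The difference (3*exp(2*x)) - (3*exp(-2*x)) = 3*exp(2*x) - 3*exp(-2*x) changes sign at x = 0 inside [-1, 1], so split the integral there.
∫[-1,0] (3*exp(2*x) - 3*exp(-2*x)) dx = -3*exp(2)/2 - 3*exp(-2)/2 + 3; the area of that piece is -3 + 3*exp(-2)/2 + 3*exp(2)/2.
∫[0,1] (3*exp(2*x) - 3*exp(-2*x)) dx = -3 + 3*exp(-2)/2 + 3*exp(2)/2.
Total area = (-3 + 3*exp(-2)/2 + 3*exp(2)/2) + (-3 + 3*exp(-2)/2 + 3*exp(2)/2) = -6 + 3*exp(-2) + 3*exp(2).

-6 + 3*exp(-2) + 3*exp(2)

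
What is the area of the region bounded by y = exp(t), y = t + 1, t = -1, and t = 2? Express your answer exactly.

-9/2 - exp(-1) + exp(2)

On [-1, 2], (exp(t)) - (t + 1) = -t + exp(t) - 1 is ≥ 0 throughout, so the area is a single integral of |-t + exp(t) - 1|.
∫[-1,2] (-t + exp(t) - 1) dt = -9/2 - exp(-1) + exp(2).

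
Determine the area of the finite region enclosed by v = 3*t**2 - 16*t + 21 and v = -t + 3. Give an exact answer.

Set the curves equal: 3*t**2 - 16*t + 21 = -t + 3, so 3*t**2 - 15*t + 18 = 0, which factors as 3*(t - 3)*(t - 2) = 0. The curves meet at t = 2, 3.
On [2, 3], v = -t + 3 is on top; that piece has area ∫[2,3] (-(3*t**2 - 15*t + 18)) dt = 1/2.

1/2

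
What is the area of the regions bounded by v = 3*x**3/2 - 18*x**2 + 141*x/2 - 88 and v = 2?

3/4

Set the curves equal: 3*x**3/2 - 18*x**2 + 141*x/2 - 88 = 2, so 3*x**3/2 - 18*x**2 + 141*x/2 - 90 = 0, which factors as 3*(x - 5)*(x - 4)*(x - 3)/2 = 0. The curves meet at x = 3, 4, 5.
On [3, 4], v = 3*x**3/2 - 18*x**2 + 141*x/2 - 88 is on top; that piece has area ∫[3,4] (3*x**3/2 - 18*x**2 + 141*x/2 - 90) dx = 3/8.
On [4, 5], v = 2 is on top; that piece has area ∫[4,5] (-(3*x**3/2 - 18*x**2 + 141*x/2 - 90)) dx = 3/8.
Total enclosed area = 3/8 + 3/8 = 3/4.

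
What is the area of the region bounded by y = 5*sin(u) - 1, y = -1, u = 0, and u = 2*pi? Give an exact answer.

The difference (5*sin(u) - 1) - (-1) = 5*sin(u) changes sign at u = pi inside [0, 2*pi], so split the integral there.
∫[0,pi] (5*sin(u)) du = 10.
∫[pi,2*pi] (5*sin(u)) du = -10; the area of that piece is 10.
Total area = 10 + 10 = 20.

20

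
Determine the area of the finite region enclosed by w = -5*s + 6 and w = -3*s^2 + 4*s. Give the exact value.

Set the curves equal: -5*s + 6 = -3*s^2 + 4*s, so 3*s^2 - 9*s + 6 = 0, which factors as 3*(s - 2)*(s - 1) = 0. The curves meet at s = 1, 2.
On [1, 2], w = -3*s^2 + 4*s is on top; that piece has area ∫[1,2] (-(3*s^2 - 9*s + 6)) ds = 1/2.

1/2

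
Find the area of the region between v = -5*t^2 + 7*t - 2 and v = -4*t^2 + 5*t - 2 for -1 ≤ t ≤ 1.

2

The difference (-5*t^2 + 7*t - 2) - (-4*t^2 + 5*t - 2) = -t^2 + 2*t changes sign at t = 0 inside [-1, 1], so split the integral there.
∫[-1,0] (-t^2 + 2*t) dt = -4/3; the area of that piece is 4/3.
∫[0,1] (-t^2 + 2*t) dt = 2/3.
Total area = 4/3 + 2/3 = 2.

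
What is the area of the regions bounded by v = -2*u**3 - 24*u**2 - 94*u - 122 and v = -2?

Set the curves equal: -2*u**3 - 24*u**2 - 94*u - 122 = -2, so -2*u**3 - 24*u**2 - 94*u - 120 = 0, which factors as -2*(u + 3)*(u + 4)*(u + 5) = 0. The curves meet at u = -5, -4, -3.
On [-5, -4], v = -2 is on top; that piece has area ∫[-5,-4] (-(-2*u**3 - 24*u**2 - 94*u - 120)) du = 1/2.
On [-4, -3], v = -2*u**3 - 24*u**2 - 94*u - 122 is on top; that piece has area ∫[-4,-3] (-2*u**3 - 24*u**2 - 94*u - 120) du = 1/2.
Total enclosed area = 1/2 + 1/2 = 1.

1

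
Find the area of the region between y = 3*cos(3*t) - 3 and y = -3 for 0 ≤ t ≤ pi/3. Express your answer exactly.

The difference (3*cos(3*t) - 3) - (-3) = 3*cos(3*t) changes sign at t = pi/6 inside [0, pi/3], so split the integral there.
∫[0,pi/6] (3*cos(3*t)) dt = 1.
∫[pi/6,pi/3] (3*cos(3*t)) dt = -1; the area of that piece is 1.
Total area = 1 + 1 = 2.

2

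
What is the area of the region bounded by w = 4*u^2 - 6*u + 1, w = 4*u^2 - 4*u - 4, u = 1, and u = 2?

On [1, 2], (4*u^2 - 6*u + 1) - (4*u^2 - 4*u - 4) = -2*u + 5 is ≥ 0 throughout, so the area is a single integral of |-2*u + 5|.
∫[1,2] (-2*u + 5) du = 2.

2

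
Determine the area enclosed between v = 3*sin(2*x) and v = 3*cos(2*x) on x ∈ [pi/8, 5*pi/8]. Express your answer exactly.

3*sqrt(2)

On [pi/8, 5*pi/8], (3*sin(2*x)) - (3*cos(2*x)) = 3*sin(2*x) - 3*cos(2*x) is ≥ 0 throughout, so the area is a single integral of |3*sin(2*x) - 3*cos(2*x)|.
∫[pi/8,5*pi/8] (3*sin(2*x) - 3*cos(2*x)) dx = 3*sqrt(2).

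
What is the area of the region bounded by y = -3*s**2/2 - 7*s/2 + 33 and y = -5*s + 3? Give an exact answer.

Set the curves equal: -3*s**2/2 - 7*s/2 + 33 = -5*s + 3, so -3*s**2/2 + 3*s/2 + 30 = 0, which factors as -3*(s - 5)*(s + 4)/2 = 0. The curves meet at s = -4, 5.
On [-4, 5], y = -3*s**2/2 - 7*s/2 + 33 is on top; that piece has area ∫[-4,5] (-3*s**2/2 + 3*s/2 + 30) ds = 729/4.

729/4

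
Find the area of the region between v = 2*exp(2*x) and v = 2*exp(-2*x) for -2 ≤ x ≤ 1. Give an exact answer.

-4 + exp(-4) + exp(-2) + exp(2) + exp(4)

The difference (2*exp(2*x)) - (2*exp(-2*x)) = 2*exp(2*x) - 2*exp(-2*x) changes sign at x = 0 inside [-2, 1], so split the integral there.
∫[-2,0] (2*exp(2*x) - 2*exp(-2*x)) dx = -exp(4) - exp(-4) + 2; the area of that piece is -2 + exp(-4) + exp(4).
∫[0,1] (2*exp(2*x) - 2*exp(-2*x)) dx = -2 + exp(-2) + exp(2).
Total area = (-2 + exp(-4) + exp(4)) + (-2 + exp(-2) + exp(2)) = -4 + exp(-4) + exp(-2) + exp(2) + exp(4).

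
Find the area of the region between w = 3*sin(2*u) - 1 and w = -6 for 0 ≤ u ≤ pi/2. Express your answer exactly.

On [0, pi/2], (3*sin(2*u) - 1) - (-6) = 3*sin(2*u) + 5 is ≥ 0 throughout, so the area is a single integral of |3*sin(2*u) + 5|.
∫[0,pi/2] (3*sin(2*u) + 5) du = 3 + 5*pi/2.

3 + 5*pi/2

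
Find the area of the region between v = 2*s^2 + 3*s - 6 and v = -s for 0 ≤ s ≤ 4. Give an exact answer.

The difference (2*s^2 + 3*s - 6) - (-s) = 2*s^2 + 4*s - 6 changes sign at s = 1 inside [0, 4], so split the integral there.
∫[0,1] (2*s^2 + 4*s - 6) ds = -10/3; the area of that piece is 10/3.
∫[1,4] (2*s^2 + 4*s - 6) ds = 54.
Total area = 10/3 + 54 = 172/3.

172/3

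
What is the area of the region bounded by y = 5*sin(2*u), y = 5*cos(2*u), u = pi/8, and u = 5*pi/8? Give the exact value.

5*sqrt(2)

On [pi/8, 5*pi/8], (5*sin(2*u)) - (5*cos(2*u)) = 5*sin(2*u) - 5*cos(2*u) is ≥ 0 throughout, so the area is a single integral of |5*sin(2*u) - 5*cos(2*u)|.
∫[pi/8,5*pi/8] (5*sin(2*u) - 5*cos(2*u)) du = 5*sqrt(2).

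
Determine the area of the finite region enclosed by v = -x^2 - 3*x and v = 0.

Set the curves equal: -x^2 - 3*x = 0, so -x^2 - 3*x = 0, which factors as -x*(x + 3) = 0. The curves meet at x = -3, 0.
On [-3, 0], v = -x^2 - 3*x is on top; that piece has area ∫[-3,0] (-x^2 - 3*x) dx = 9/2.

9/2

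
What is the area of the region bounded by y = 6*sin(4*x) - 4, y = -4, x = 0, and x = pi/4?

On [0, pi/4], (6*sin(4*x) - 4) - (-4) = 6*sin(4*x) is ≥ 0 throughout, so the area is a single integral of |6*sin(4*x)|.
∫[0,pi/4] (6*sin(4*x)) dx = 3.

3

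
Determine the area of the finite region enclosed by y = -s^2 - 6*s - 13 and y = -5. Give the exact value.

4/3

Set the curves equal: -s^2 - 6*s - 13 = -5, so -s^2 - 6*s - 8 = 0, which factors as -(s + 2)*(s + 4) = 0. The curves meet at s = -4, -2.
On [-4, -2], y = -s^2 - 6*s - 13 is on top; that piece has area ∫[-4,-2] (-s^2 - 6*s - 8) ds = 4/3.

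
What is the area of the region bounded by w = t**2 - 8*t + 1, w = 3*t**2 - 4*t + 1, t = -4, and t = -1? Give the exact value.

44/3

The difference (t**2 - 8*t + 1) - (3*t**2 - 4*t + 1) = -2*t**2 - 4*t changes sign at t = -2 inside [-4, -1], so split the integral there.
∫[-4,-2] (-2*t**2 - 4*t) dt = -40/3; the area of that piece is 40/3.
∫[-2,-1] (-2*t**2 - 4*t) dt = 4/3.
Total area = 40/3 + 4/3 = 44/3.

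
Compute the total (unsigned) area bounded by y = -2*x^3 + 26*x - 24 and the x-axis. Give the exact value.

The curve meets the x-axis where -2*x^3 + 26*x - 24 = 0, i.e. -2*(x - 3)*(x - 1)*(x + 4) = 0, at x = -4, 1, 3.
On [-4, 1] the curve lies below the axis; ∫[-4,1] (-2*x^3 + 26*x - 24) dx = -375/2, giving area 375/2.
On [1, 3] the curve lies above the axis; ∫[1,3] (-2*x^3 + 26*x - 24) dx = 16, giving area 16.
Total area = 375/2 + 16 = 407/2.

407/2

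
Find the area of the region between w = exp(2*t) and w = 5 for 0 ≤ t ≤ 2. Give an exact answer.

-29/2 + 5*log(5) + exp(4)/2

The difference (exp(2*t)) - (5) = exp(2*t) - 5 changes sign at t = log(5)/2 inside [0, 2], so split the integral there.
∫[0,log(5)/2] (exp(2*t) - 5) dt = 2 - 5*log(5)/2; the area of that piece is -2 + 5*log(5)/2.
∫[log(5)/2,2] (exp(2*t) - 5) dt = -25/2 + 5*log(5)/2 + exp(4)/2.
Total area = (-2 + 5*log(5)/2) + (-25/2 + 5*log(5)/2 + exp(4)/2) = -29/2 + 5*log(5) + exp(4)/2.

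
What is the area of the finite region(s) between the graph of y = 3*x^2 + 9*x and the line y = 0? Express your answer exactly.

The curve meets the x-axis where 3*x^2 + 9*x = 0, i.e. 3*x*(x + 3) = 0, at x = -3, 0.
On [-3, 0] the curve lies below the axis; ∫[-3,0] (3*x^2 + 9*x) dx = -27/2, giving area 27/2.

27/2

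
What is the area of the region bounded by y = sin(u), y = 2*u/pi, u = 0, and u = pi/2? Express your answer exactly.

On [0, pi/2], (sin(u)) - (2*u/pi) = -2*u/pi + sin(u) is ≥ 0 throughout, so the area is a single integral of |-2*u/pi + sin(u)|.
∫[0,pi/2] (-2*u/pi + sin(u)) du = 1 - pi/4.

1 - pi/4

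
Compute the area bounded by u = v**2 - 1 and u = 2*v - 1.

4/3

Both boundary curves give u as a function of v, so integrate with respect to v. Setting them equal: v**2 - 2*v = 0, i.e. v*(v - 2) = 0, so they meet at v = 0, 2.
For v in [0, 2], u = v**2 - 1 is on the left; area = ∫[0,2] (-(v**2 - 2*v)) dv = 4/3.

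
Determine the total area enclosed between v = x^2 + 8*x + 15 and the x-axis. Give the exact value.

4/3

The curve meets the x-axis where x^2 + 8*x + 15 = 0, i.e. (x + 3)*(x + 5) = 0, at x = -5, -3.
On [-5, -3] the curve lies below the axis; ∫[-5,-3] (x^2 + 8*x + 15) dx = -4/3, giving area 4/3.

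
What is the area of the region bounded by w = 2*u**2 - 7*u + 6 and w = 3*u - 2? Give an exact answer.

Set the curves equal: 2*u**2 - 7*u + 6 = 3*u - 2, so 2*u**2 - 10*u + 8 = 0, which factors as 2*(u - 4)*(u - 1) = 0. The curves meet at u = 1, 4.
On [1, 4], w = 3*u - 2 is on top; that piece has area ∫[1,4] (-(2*u**2 - 10*u + 8)) du = 9.

9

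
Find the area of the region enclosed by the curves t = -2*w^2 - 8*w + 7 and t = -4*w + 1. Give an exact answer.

Both boundary curves give t as a function of w, so integrate with respect to w. Setting them equal: -2*w^2 - 4*w + 6 = 0, i.e. -2*(w - 1)*(w + 3) = 0, so they meet at w = -3, 1.
For w in [-3, 1], t = -2*w^2 - 8*w + 7 is on the right; area = ∫[-3,1] (-2*w^2 - 4*w + 6) dw = 64/3.

64/3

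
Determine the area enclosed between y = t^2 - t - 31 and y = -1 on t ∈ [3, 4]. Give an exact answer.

On [3, 4], (t^2 - t - 31) - (-1) = t^2 - t - 30 is ≤ 0 throughout, so the area is a single integral of |t^2 - t - 30|.
∫[3,4] (t^2 - t - 30) dt = -127/6; the area of that piece is 127/6.

127/6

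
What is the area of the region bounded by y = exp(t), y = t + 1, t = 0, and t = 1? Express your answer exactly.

-5/2 + exp(1)

On [0, 1], (exp(t)) - (t + 1) = -t + exp(t) - 1 is ≥ 0 throughout, so the area is a single integral of |-t + exp(t) - 1|.
∫[0,1] (-t + exp(t) - 1) dt = -5/2 + exp(1).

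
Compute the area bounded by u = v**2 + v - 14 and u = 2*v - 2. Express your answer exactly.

Both boundary curves give u as a function of v, so integrate with respect to v. Setting them equal: v**2 - v - 12 = 0, i.e. (v - 4)*(v + 3) = 0, so they meet at v = -3, 4.
For v in [-3, 4], u = v**2 + v - 14 is on the left; area = ∫[-3,4] (-(v**2 - v - 12)) dv = 343/6.

343/6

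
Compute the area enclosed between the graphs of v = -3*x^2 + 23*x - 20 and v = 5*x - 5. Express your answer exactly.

Set the curves equal: -3*x^2 + 23*x - 20 = 5*x - 5, so -3*x^2 + 18*x - 15 = 0, which factors as -3*(x - 5)*(x - 1) = 0. The curves meet at x = 1, 5.
On [1, 5], v = -3*x^2 + 23*x - 20 is on top; that piece has area ∫[1,5] (-3*x^2 + 18*x - 15) dx = 32.

32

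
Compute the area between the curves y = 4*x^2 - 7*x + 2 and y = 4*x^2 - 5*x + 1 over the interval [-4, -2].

On [-4, -2], (4*x^2 - 7*x + 2) - (4*x^2 - 5*x + 1) = -2*x + 1 is ≥ 0 throughout, so the area is a single integral of |-2*x + 1|.
∫[-4,-2] (-2*x + 1) dx = 14.

14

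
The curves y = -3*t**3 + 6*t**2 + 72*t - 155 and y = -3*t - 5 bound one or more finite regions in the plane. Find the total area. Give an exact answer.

2459/2

Set the curves equal: -3*t**3 + 6*t**2 + 72*t - 155 = -3*t - 5, so -3*t**3 + 6*t**2 + 75*t - 150 = 0, which factors as -3*(t - 5)*(t - 2)*(t + 5) = 0. The curves meet at t = -5, 2, 5.
On [-5, 2], y = -3*t - 5 is on top; that piece has area ∫[-5,2] (-(-3*t**3 + 6*t**2 + 75*t - 150)) dt = 4459/4.
On [2, 5], y = -3*t**3 + 6*t**2 + 72*t - 155 is on top; that piece has area ∫[2,5] (-3*t**3 + 6*t**2 + 75*t - 150) dt = 459/4.
Total enclosed area = 4459/4 + 459/4 = 2459/2.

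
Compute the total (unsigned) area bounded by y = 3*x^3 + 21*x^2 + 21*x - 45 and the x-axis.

148

The curve meets the x-axis where 3*x^3 + 21*x^2 + 21*x - 45 = 0, i.e. 3*(x - 1)*(x + 3)*(x + 5) = 0, at x = -5, -3, 1.
On [-5, -3] the curve lies above the axis; ∫[-5,-3] (3*x^3 + 21*x^2 + 21*x - 45) dx = 20, giving area 20.
On [-3, 1] the curve lies below the axis; ∫[-3,1] (3*x^3 + 21*x^2 + 21*x - 45) dx = -128, giving area 128.
Total area = 20 + 128 = 148.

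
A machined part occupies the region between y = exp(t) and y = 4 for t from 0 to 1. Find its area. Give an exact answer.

On [0, 1], (exp(t)) - (4) = exp(t) - 4 is ≤ 0 throughout, so the area is a single integral of |exp(t) - 4|.
∫[0,1] (exp(t) - 4) dt = -5 + exp(1); the area of that piece is 5 - exp(1).

5 - exp(1)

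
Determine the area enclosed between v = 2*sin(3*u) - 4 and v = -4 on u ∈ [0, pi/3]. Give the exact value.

4/3

On [0, pi/3], (2*sin(3*u) - 4) - (-4) = 2*sin(3*u) is ≥ 0 throughout, so the area is a single integral of |2*sin(3*u)|.
∫[0,pi/3] (2*sin(3*u)) du = 4/3.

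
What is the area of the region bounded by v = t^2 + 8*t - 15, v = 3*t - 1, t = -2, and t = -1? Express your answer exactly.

115/6

On [-2, -1], (t^2 + 8*t - 15) - (3*t - 1) = t^2 + 5*t - 14 is ≤ 0 throughout, so the area is a single integral of |t^2 + 5*t - 14|.
∫[-2,-1] (t^2 + 5*t - 14) dt = -115/6; the area of that piece is 115/6.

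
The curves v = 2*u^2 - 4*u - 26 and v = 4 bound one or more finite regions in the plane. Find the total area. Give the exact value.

512/3

Set the curves equal: 2*u^2 - 4*u - 26 = 4, so 2*u^2 - 4*u - 30 = 0, which factors as 2*(u - 5)*(u + 3) = 0. The curves meet at u = -3, 5.
On [-3, 5], v = 4 is on top; that piece has area ∫[-3,5] (-(2*u^2 - 4*u - 30)) du = 512/3.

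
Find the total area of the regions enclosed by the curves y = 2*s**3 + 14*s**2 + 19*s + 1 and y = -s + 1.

253/6

Set the curves equal: 2*s**3 + 14*s**2 + 19*s + 1 = -s + 1, so 2*s**3 + 14*s**2 + 20*s = 0, which factors as 2*s*(s + 2)*(s + 5) = 0. The curves meet at s = -5, -2, 0.
On [-5, -2], y = 2*s**3 + 14*s**2 + 19*s + 1 is on top; that piece has area ∫[-5,-2] (2*s**3 + 14*s**2 + 20*s) ds = 63/2.
On [-2, 0], y = -s + 1 is on top; that piece has area ∫[-2,0] (-(2*s**3 + 14*s**2 + 20*s)) ds = 32/3.
Total enclosed area = 63/2 + 32/3 = 253/6.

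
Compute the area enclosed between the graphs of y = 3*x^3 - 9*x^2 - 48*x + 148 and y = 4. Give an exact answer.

Set the curves equal: 3*x^3 - 9*x^2 - 48*x + 148 = 4, so 3*x^3 - 9*x^2 - 48*x + 144 = 0, which factors as 3*(x - 4)*(x - 3)*(x + 4) = 0. The curves meet at x = -4, 3, 4.
On [-4, 3], y = 3*x^3 - 9*x^2 - 48*x + 148 is on top; that piece has area ∫[-4,3] (3*x^3 - 9*x^2 - 48*x + 144) dx = 3087/4.
On [3, 4], y = 4 is on top; that piece has area ∫[3,4] (-(3*x^3 - 9*x^2 - 48*x + 144)) dx = 15/4.
Total enclosed area = 3087/4 + 15/4 = 1551/2.

1551/2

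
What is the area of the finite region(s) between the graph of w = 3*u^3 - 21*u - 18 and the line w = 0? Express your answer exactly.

The curve meets the u-axis where 3*u^3 - 21*u - 18 = 0, i.e. 3*(u - 3)*(u + 1)*(u + 2) = 0, at u = -2, -1, 3.
On [-2, -1] the curve lies above the axis; ∫[-2,-1] (3*u^3 - 21*u - 18) du = 9/4, giving area 9/4.
On [-1, 3] the curve lies below the axis; ∫[-1,3] (3*u^3 - 21*u - 18) du = -96, giving area 96.
Total area = 9/4 + 96 = 393/4.

393/4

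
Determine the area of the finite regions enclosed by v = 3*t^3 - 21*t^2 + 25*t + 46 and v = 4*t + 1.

148

Set the curves equal: 3*t^3 - 21*t^2 + 25*t + 46 = 4*t + 1, so 3*t^3 - 21*t^2 + 21*t + 45 = 0, which factors as 3*(t - 5)*(t - 3)*(t + 1) = 0. The curves meet at t = -1, 3, 5.
On [-1, 3], v = 3*t^3 - 21*t^2 + 25*t + 46 is on top; that piece has area ∫[-1,3] (3*t^3 - 21*t^2 + 21*t + 45) dt = 128.
On [3, 5], v = 4*t + 1 is on top; that piece has area ∫[3,5] (-(3*t^3 - 21*t^2 + 21*t + 45)) dt = 20.
Total enclosed area = 128 + 20 = 148.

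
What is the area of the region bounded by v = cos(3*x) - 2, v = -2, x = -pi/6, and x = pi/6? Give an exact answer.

On [-pi/6, pi/6], (cos(3*x) - 2) - (-2) = cos(3*x) is ≥ 0 throughout, so the area is a single integral of |cos(3*x)|.
∫[-pi/6,pi/6] (cos(3*x)) dx = 2/3.

2/3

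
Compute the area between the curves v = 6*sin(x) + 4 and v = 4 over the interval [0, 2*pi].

24

The difference (6*sin(x) + 4) - (4) = 6*sin(x) changes sign at x = pi inside [0, 2*pi], so split the integral there.
∫[0,pi] (6*sin(x)) dx = 12.
∫[pi,2*pi] (6*sin(x)) dx = -12; the area of that piece is 12.
Total area = 12 + 12 = 24.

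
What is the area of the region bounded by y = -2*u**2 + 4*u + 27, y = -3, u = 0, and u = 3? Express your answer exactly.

On [0, 3], (-2*u**2 + 4*u + 27) - (-3) = -2*u**2 + 4*u + 30 is ≥ 0 throughout, so the area is a single integral of |-2*u**2 + 4*u + 30|.
∫[0,3] (-2*u**2 + 4*u + 30) du = 90.

90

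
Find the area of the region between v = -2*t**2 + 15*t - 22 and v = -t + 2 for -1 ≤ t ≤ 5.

72

The difference (-2*t**2 + 15*t - 22) - (-t + 2) = -2*t**2 + 16*t - 24 changes sign at t = 2 inside [-1, 5], so split the integral there.
∫[-1,2] (-2*t**2 + 16*t - 24) dt = -54; the area of that piece is 54.
∫[2,5] (-2*t**2 + 16*t - 24) dt = 18.
Total area = 54 + 18 = 72.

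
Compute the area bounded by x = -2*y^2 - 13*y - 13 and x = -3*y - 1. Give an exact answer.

1/3

Both boundary curves give x as a function of y, so integrate with respect to y. Setting them equal: -2*y^2 - 10*y - 12 = 0, i.e. -2*(y + 2)*(y + 3) = 0, so they meet at y = -3, -2.
For y in [-3, -2], x = -2*y^2 - 13*y - 13 is on the right; area = ∫[-3,-2] (-2*y^2 - 10*y - 12) dy = 1/3.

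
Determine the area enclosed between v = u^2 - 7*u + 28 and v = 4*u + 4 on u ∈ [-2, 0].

On [-2, 0], (u^2 - 7*u + 28) - (4*u + 4) = u^2 - 11*u + 24 is ≥ 0 throughout, so the area is a single integral of |u^2 - 11*u + 24|.
∫[-2,0] (u^2 - 11*u + 24) du = 218/3.

218/3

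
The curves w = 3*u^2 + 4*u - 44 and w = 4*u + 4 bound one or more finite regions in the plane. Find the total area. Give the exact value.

Set the curves equal: 3*u^2 + 4*u - 44 = 4*u + 4, so 3*u^2 - 48 = 0, which factors as 3*(u - 4)*(u + 4) = 0. The curves meet at u = -4, 4.
On [-4, 4], w = 4*u + 4 is on top; that piece has area ∫[-4,4] (-(3*u^2 - 48)) du = 256.

256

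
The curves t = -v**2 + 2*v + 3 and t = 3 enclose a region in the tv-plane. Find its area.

Both boundary curves give t as a function of v, so integrate with respect to v. Setting them equal: -v**2 + 2*v = 0, i.e. -v*(v - 2) = 0, so they meet at v = 0, 2.
For v in [0, 2], t = -v**2 + 2*v + 3 is on the right; area = ∫[0,2] (-v**2 + 2*v) dv = 4/3.

4/3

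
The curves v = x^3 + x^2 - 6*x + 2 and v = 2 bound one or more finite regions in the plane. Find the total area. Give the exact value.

Set the curves equal: x^3 + x^2 - 6*x + 2 = 2, so x^3 + x^2 - 6*x = 0, which factors as x*(x - 2)*(x + 3) = 0. The curves meet at x = -3, 0, 2.
On [-3, 0], v = x^3 + x^2 - 6*x + 2 is on top; that piece has area ∫[-3,0] (x^3 + x^2 - 6*x) dx = 63/4.
On [0, 2], v = 2 is on top; that piece has area ∫[0,2] (-(x^3 + x^2 - 6*x)) dx = 16/3.
Total enclosed area = 63/4 + 16/3 = 253/12.

253/12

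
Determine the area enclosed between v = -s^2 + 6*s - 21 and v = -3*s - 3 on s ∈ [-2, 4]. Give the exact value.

The difference (-s^2 + 6*s - 21) - (-3*s - 3) = -s^2 + 9*s - 18 changes sign at s = 3 inside [-2, 4], so split the integral there.
∫[-2,3] (-s^2 + 9*s - 18) ds = -475/6; the area of that piece is 475/6.
∫[3,4] (-s^2 + 9*s - 18) ds = 7/6.
Total area = 475/6 + 7/6 = 241/3.

241/3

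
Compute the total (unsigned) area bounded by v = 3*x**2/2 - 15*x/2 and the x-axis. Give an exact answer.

The curve meets the x-axis where 3*x**2/2 - 15*x/2 = 0, i.e. 3*x*(x - 5)/2 = 0, at x = 0, 5.
On [0, 5] the curve lies below the axis; ∫[0,5] (3*x**2/2 - 15*x/2) dx = -125/4, giving area 125/4.

125/4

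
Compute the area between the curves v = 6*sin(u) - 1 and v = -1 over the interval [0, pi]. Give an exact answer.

On [0, pi], (6*sin(u) - 1) - (-1) = 6*sin(u) is ≥ 0 throughout, so the area is a single integral of |6*sin(u)|.
∫[0,pi] (6*sin(u)) du = 12.

12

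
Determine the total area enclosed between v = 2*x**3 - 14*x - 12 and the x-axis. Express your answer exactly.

The curve meets the x-axis where 2*x**3 - 14*x - 12 = 0, i.e. 2*(x - 3)*(x + 1)*(x + 2) = 0, at x = -2, -1, 3.
On [-2, -1] the curve lies above the axis; ∫[-2,-1] (2*x**3 - 14*x - 12) dx = 3/2, giving area 3/2.
On [-1, 3] the curve lies below the axis; ∫[-1,3] (2*x**3 - 14*x - 12) dx = -64, giving area 64.
Total area = 3/2 + 64 = 131/2.

131/2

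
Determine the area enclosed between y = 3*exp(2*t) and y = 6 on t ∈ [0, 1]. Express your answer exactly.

The difference (3*exp(2*t)) - (6) = 3*exp(2*t) - 6 changes sign at t = log(2)/2 inside [0, 1], so split the integral there.
∫[0,log(2)/2] (3*exp(2*t) - 6) dt = 3/2 - log(8); the area of that piece is -3/2 + log(8).
∫[log(2)/2,1] (3*exp(2*t) - 6) dt = -9 + 3*log(2) + 3*exp(2)/2.
Total area = (-3/2 + log(8)) + (-9 + 3*log(2) + 3*exp(2)/2) = -21/2 + 6*log(2) + 3*exp(2)/2.

-21/2 + 6*log(2) + 3*exp(2)/2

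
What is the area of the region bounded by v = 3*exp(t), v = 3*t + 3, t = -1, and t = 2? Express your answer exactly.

-27/2 - 3*exp(-1) + 3*exp(2)

On [-1, 2], (3*exp(t)) - (3*t + 3) = -3*t + 3*exp(t) - 3 is ≥ 0 throughout, so the area is a single integral of |-3*t + 3*exp(t) - 3|.
∫[-1,2] (-3*t + 3*exp(t) - 3) dt = -27/2 - 3*exp(-1) + 3*exp(2).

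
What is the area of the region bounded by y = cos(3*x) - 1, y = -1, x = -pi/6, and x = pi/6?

On [-pi/6, pi/6], (cos(3*x) - 1) - (-1) = cos(3*x) is ≥ 0 throughout, so the area is a single integral of |cos(3*x)|.
∫[-pi/6,pi/6] (cos(3*x)) dx = 2/3.

2/3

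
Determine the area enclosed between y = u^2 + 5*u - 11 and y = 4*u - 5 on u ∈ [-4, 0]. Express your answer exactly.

The difference (u^2 + 5*u - 11) - (4*u - 5) = u^2 + u - 6 changes sign at u = -3 inside [-4, 0], so split the integral there.
∫[-4,-3] (u^2 + u - 6) du = 17/6.
∫[-3,0] (u^2 + u - 6) du = -27/2; the area of that piece is 27/2.
Total area = 17/6 + 27/2 = 49/3.

49/3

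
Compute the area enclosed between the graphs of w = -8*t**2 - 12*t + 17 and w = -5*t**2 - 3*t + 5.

125/2

Set the curves equal: -8*t**2 - 12*t + 17 = -5*t**2 - 3*t + 5, so -3*t**2 - 9*t + 12 = 0, which factors as -3*(t - 1)*(t + 4) = 0. The curves meet at t = -4, 1.
On [-4, 1], w = -8*t**2 - 12*t + 17 is on top; that piece has area ∫[-4,1] (-3*t**2 - 9*t + 12) dt = 125/2.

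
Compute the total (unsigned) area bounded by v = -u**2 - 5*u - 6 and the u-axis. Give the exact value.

1/6

The curve meets the u-axis where -u**2 - 5*u - 6 = 0, i.e. -(u + 2)*(u + 3) = 0, at u = -3, -2.
On [-3, -2] the curve lies above the axis; ∫[-3,-2] (-u**2 - 5*u - 6) du = 1/6, giving area 1/6.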